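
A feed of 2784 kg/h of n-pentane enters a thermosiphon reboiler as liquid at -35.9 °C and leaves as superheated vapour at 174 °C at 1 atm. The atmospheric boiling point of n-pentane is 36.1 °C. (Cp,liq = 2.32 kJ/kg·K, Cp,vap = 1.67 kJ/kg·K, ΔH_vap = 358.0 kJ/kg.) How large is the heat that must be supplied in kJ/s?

liquid -35.9→36.1 °C: 167.04 kJ/kg
vaporisation at 36.1 °C: 358 kJ/kg
vapour 36.1→174 °C: 230.29 kJ/kg
Δh = 167.04 + 358 + 230.29 = 755.33 kJ/kg
Q = ṁ·Δh = 2784 kg/h × 755.33 kJ/kg = 2.1028e+06 kJ/h
|Q| = 584.12 kW

Q = 584 kJ/s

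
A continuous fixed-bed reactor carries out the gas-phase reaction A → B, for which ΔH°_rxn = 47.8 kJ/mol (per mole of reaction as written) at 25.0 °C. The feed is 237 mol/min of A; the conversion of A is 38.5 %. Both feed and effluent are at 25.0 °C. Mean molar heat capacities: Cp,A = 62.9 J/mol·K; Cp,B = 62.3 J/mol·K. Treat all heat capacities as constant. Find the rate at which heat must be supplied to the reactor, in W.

Extent of reaction ξ = 0.385 × 237 = 91.245 mol/min
Reaction term: ξ·ΔH°_rxn = 91.245 × 47.8 = 4361.5 kJ/min
Q = ΔH = 4361.5 kJ/min = 72.692 kW
Heat supplied = 72692 W

Q_in = 72700 W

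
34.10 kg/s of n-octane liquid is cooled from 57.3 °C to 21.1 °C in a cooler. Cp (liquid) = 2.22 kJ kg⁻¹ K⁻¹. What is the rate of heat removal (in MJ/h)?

Q_c = 9870 MJ/h

Q = ṁ·Cp·ΔT = 34.10 × 2.22 × (21.1 − 57.3) = -2740.4 kJ/s
Cooling duty = 9865.5 MJ/h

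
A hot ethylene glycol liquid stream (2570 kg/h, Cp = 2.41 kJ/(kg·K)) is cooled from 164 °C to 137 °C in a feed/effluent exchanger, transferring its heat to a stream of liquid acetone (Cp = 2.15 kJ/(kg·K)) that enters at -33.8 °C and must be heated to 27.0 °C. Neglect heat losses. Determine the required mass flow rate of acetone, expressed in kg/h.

Heat released by hot stream: Q = 2570 × 2.41 × (164 − 137) = 167230 kJ/h
Energy balance on cold side (adiabatic exchanger): Q = ṁ_c·Cp_c·(T_c,out − T_c,in)
ṁ_c = 167230 / [2.15 × (27.0 − -33.8)] = 1279.3 kg/h

ṁ_c = 1280 kg/h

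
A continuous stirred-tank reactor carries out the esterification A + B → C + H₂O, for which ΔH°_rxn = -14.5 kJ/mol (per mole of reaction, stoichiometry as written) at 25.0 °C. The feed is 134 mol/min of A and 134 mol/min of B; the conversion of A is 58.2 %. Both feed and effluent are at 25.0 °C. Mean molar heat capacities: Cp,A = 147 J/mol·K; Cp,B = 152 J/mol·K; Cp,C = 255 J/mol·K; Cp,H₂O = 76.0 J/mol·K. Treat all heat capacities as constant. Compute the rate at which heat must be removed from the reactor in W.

Extent of reaction ξ = 0.582 × 134 = 77.988 mol/min
Reaction term: ξ·ΔH°_rxn = 77.988 × -14.5 = -1130.8 kJ/min
Q = ΔH = -1130.8 kJ/min = -18.847 kW
Heat removed = 18847 W

Q_out = 18800 W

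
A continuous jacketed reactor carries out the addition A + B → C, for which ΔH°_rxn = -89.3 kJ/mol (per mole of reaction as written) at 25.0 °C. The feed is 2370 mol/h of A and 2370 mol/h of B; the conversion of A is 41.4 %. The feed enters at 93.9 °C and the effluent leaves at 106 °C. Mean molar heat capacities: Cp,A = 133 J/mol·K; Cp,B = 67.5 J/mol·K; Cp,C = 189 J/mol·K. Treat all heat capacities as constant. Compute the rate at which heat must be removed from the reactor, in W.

Extent of reaction ξ = 0.414 × 2370 = 981.18 mol/h
Reaction term: ξ·ΔH°_rxn = 981.18 × -89.3 = -87619 kJ/h
Sensible, feed 93.9→25 °C: -32740 kJ/h
Outlet flows (mol/h): A 1388.8, B 1388.8, C 981.18
Sensible, products 25→106 °C: 37576 kJ/h
Q = ΔH = -82784 kJ/h = -22.995 kW
Heat removed = 22995 W

Q_out = 23000 W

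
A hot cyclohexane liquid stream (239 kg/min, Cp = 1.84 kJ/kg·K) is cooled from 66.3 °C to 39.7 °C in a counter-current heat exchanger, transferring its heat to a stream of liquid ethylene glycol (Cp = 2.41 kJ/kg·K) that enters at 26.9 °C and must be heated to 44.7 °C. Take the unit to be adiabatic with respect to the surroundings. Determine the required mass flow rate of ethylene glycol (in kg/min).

Heat released by hot stream: Q = 239 × 1.84 × (66.3 − 39.7) = 11698 kJ/min
Energy balance on cold side (adiabatic exchanger): Q = ṁ_c·Cp_c·(T_c,out − T_c,in)
ṁ_c = 11698 / [2.41 × (44.7 − 26.9)] = 272.68 kg/min

ṁ_c = 273 kg/min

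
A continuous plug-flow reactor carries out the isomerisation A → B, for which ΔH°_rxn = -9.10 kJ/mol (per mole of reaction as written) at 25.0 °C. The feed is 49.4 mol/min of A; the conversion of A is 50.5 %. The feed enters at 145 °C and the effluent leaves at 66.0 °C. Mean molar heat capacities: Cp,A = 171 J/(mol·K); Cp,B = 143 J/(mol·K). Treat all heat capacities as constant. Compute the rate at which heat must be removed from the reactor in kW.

Extent of reaction ξ = 0.505 × 49.4 = 24.947 mol/min
Reaction term: ξ·ΔH°_rxn = 24.947 × -9.10 = -227.02 kJ/min
Sensible, feed 145→25 °C: -1013.7 kJ/min
Outlet flows (mol/min): A 24.453, B 24.947
Sensible, products 25→66.0 °C: 317.7 kJ/min
Q = ΔH = -923 kJ/min = -15.383 kW
Heat removed = 15.383 kW

Q_out = 15.4 kW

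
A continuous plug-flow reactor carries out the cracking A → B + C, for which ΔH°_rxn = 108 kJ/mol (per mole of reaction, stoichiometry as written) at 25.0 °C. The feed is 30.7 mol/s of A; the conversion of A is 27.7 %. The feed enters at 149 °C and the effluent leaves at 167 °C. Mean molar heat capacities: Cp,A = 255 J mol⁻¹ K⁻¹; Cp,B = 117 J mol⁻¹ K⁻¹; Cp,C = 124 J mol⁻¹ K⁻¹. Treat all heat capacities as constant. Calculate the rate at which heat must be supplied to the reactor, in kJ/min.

Extent of reaction ξ = 0.277 × 30.7 = 8.5039 mol/s
Reaction term: ξ·ΔH°_rxn = 8.5039 × 108 = 918.42 kJ/s
Sensible, feed 149→25 °C: -970.73 kJ/s
Outlet flows (mol/s): A 22.196, B 8.5039, C 8.5039
Sensible, products 25→167 °C: 1094.7 kJ/s
Q = ΔH = 1042.4 kJ/s = 1042.4 kW
Heat supplied = 62546 kJ/min

Q_in = 62500 kJ/min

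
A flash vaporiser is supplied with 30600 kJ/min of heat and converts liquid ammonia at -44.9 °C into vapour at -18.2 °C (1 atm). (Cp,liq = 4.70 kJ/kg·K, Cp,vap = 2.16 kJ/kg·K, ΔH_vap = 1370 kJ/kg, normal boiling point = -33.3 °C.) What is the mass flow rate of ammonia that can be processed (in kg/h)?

Δh = 4.70×(-33.3−-44.9) + 1370 + 2.16×(-18.2−-33.3) = 1457.1 kJ/kg
Q = 30600 kJ/min = 510 kJ/s = 1.836e+06 kJ/h
ṁ = Q/Δh = 1.836e+06 / 1457.1 = 1260 kg/h

ṁ = 1260 kg/h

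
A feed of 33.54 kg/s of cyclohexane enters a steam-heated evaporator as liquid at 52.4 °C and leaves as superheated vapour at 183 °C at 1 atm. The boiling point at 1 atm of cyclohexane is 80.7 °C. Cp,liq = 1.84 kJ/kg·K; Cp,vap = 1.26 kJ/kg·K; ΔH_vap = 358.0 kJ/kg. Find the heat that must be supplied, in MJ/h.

liquid 52.4→80.7 °C: 52.072 kJ/kg
vaporisation at 80.7 °C: 358 kJ/kg
vapour 80.7→183 °C: 128.9 kJ/kg
Δh = 52.072 + 358 + 128.9 = 538.97 kJ/kg
Q = ṁ·Δh = 33.54 kg/s × 538.97 kJ/kg = 18077 kJ/s
|Q| = 18077 kW = 65077 MJ/h

Q = 65100 MJ/h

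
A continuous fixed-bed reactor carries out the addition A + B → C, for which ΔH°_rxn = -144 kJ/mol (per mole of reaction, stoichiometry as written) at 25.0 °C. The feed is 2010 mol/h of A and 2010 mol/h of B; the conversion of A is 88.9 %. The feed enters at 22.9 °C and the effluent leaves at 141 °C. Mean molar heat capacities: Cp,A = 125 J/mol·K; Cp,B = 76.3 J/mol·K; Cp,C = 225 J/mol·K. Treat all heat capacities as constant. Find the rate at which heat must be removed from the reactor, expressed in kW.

Extent of reaction ξ = 0.889 × 2010 = 1786.9 mol/h
Reaction term: ξ·ΔH°_rxn = 1786.9 × -144 = -257310 kJ/h
Sensible, feed 22.9→25 °C: 849.69 kJ/h
Outlet flows (mol/h): A 223.11, B 223.11, C 1786.9
Sensible, products 25→141 °C: 51848 kJ/h
Q = ΔH = -204610 kJ/h = -56.837 kW
Heat removed = 56.837 kW

Q_out = 56.8 kW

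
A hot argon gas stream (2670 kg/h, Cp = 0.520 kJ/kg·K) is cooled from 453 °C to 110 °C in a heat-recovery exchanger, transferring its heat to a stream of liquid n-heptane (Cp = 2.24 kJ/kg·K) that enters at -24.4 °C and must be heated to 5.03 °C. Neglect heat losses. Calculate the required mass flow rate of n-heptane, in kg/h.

Heat released by hot stream: Q = 2670 × 0.520 × (453 − 110) = 476220 kJ/h
Energy balance on cold side (adiabatic exchanger): Q = ṁ_c·Cp_c·(T_c,out − T_c,in)
ṁ_c = 476220 / [2.24 × (5.03 − -24.4)] = 7223.9 kg/h

ṁ_c = 7220 kg/h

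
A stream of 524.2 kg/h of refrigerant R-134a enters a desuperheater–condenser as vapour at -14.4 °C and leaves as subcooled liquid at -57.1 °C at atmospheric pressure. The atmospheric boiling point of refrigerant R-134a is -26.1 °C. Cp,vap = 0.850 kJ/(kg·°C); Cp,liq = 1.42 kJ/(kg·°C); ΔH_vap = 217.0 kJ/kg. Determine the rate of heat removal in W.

Q_c = 39500 W

vapour -14.4→-26.1 °C: -9.945 kJ/kg
condensation at -26.1 °C: -217 kJ/kg
liquid -26.1→-57.1 °C: -44.02 kJ/kg
Δh = -9.945 + -217 + -44.02 = -270.96 kJ/kg
Q = ṁ·Δh = 524.2 kg/h × -270.96 kJ/kg = -142040 kJ/h
|Q| = 39.456 kW = 39456 W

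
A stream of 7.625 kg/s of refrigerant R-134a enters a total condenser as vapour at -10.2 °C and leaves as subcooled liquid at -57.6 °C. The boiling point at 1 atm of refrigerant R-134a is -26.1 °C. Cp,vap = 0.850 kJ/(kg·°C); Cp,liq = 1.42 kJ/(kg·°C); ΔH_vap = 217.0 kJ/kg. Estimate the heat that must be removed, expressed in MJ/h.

Q_c = 7560 MJ/h

vapour -10.2→-26.1 °C: -13.515 kJ/kg
condensation at -26.1 °C: -217 kJ/kg
liquid -26.1→-57.6 °C: -44.73 kJ/kg
Δh = -13.515 + -217 + -44.73 = -275.25 kJ/kg
Q = ṁ·Δh = 7.625 kg/s × -275.25 kJ/kg = -2098.7 kJ/s
|Q| = 2098.7 kW = 7555.5 MJ/h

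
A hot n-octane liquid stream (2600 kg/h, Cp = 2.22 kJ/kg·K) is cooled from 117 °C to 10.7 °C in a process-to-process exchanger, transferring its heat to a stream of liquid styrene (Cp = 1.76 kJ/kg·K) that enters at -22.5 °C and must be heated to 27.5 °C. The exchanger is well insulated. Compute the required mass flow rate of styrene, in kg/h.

Heat released by hot stream: Q = 2600 × 2.22 × (117 − 10.7) = 613560 kJ/h
Energy balance on cold side (adiabatic exchanger): Q = ṁ_c·Cp_c·(T_c,out − T_c,in)
ṁ_c = 613560 / [1.76 × (27.5 − -22.5)] = 6972.3 kg/h

ṁ_c = 6970 kg/h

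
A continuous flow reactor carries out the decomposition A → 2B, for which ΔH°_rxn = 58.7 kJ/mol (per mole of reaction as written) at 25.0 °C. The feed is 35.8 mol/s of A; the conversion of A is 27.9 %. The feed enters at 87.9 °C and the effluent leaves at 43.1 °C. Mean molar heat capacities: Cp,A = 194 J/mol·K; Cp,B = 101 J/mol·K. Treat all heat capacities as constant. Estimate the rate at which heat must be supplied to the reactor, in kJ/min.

Q_in = 16600 kJ/min

Extent of reaction ξ = 0.279 × 35.8 = 9.9882 mol/s
Reaction term: ξ·ΔH°_rxn = 9.9882 × 58.7 = 586.31 kJ/s
Sensible, feed 87.9→25 °C: -436.85 kJ/s
Outlet flows (mol/s): A 25.812, B 19.976
Sensible, products 25→43.1 °C: 127.15 kJ/s
Q = ΔH = 276.61 kJ/s = 276.61 kW
Heat supplied = 16597 kJ/min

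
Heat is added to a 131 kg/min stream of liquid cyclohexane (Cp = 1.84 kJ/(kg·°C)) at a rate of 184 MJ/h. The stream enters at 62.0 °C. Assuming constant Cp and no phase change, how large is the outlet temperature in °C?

T_out = 74.7 °C

Q = 184 MJ/h = 3066.7 kJ/min
ΔT = Q/(ṁ·Cp) = 3066.7/(131×1.84) = 12.723 K
T_out = 62.0 + 12.723 = 74.723 °C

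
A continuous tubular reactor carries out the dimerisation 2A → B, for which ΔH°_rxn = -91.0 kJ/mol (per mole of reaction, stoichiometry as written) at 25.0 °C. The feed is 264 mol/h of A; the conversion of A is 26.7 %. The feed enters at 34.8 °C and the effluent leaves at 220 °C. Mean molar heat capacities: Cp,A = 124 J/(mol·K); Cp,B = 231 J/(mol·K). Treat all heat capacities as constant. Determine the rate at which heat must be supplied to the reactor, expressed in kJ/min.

Q_in = 45.6 kJ/min

Extent of reaction ξ = 0.267 × 264 / 2 = 35.244 mol/h
Reaction term: ξ·ΔH°_rxn = 35.244 × -91.0 = -3207.2 kJ/h
Sensible, feed 34.8→25 °C: -320.81 kJ/h
Outlet flows (mol/h): A 193.51, B 35.244
Sensible, products 25→220 °C: 6266.7 kJ/h
Q = ΔH = 2738.7 kJ/h = 0.76074 kW
Heat supplied = 45.644 kJ/min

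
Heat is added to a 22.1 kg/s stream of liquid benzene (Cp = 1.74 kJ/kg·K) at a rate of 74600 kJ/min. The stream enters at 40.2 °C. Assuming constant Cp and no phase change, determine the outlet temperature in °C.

Q = 74600 kJ/min = 1243.3 kJ/s
ΔT = Q/(ṁ·Cp) = 1243.3/(22.1×1.74) = 32.333 K
T_out = 40.2 + 32.333 = 72.533 °C

T_out = 72.5 °C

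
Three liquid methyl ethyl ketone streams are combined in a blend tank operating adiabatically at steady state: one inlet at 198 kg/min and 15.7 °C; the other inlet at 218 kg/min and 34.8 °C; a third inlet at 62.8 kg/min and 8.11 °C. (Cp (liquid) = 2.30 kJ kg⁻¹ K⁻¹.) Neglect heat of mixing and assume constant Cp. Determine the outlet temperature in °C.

T_out = 23.4 °C

Energy balance with Q = 0: Σ ṁᵢCp,ᵢ(T_out − Tᵢ) = 0
Σ ṁᵢCp,ᵢTᵢ = 198×2.30×15.7 + 218×2.30×34.8 + 62.8×2.30×8.11 = 25770
Σ ṁᵢCp,ᵢ = 198×2.30 + 218×2.30 + 62.8×2.30 = 1101.2
T_out = 25770 / 1101.2 = 23.401 °C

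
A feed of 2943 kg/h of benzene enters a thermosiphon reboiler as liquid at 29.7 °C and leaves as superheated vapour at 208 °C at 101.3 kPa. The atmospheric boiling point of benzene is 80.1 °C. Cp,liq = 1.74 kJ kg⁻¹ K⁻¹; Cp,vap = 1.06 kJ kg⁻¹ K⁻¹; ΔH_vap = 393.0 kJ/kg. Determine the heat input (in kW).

liquid 29.7→80.1 °C: 87.696 kJ/kg
vaporisation at 80.1 °C: 393 kJ/kg
vapour 80.1→208 °C: 135.57 kJ/kg
Δh = 87.696 + 393 + 135.57 = 616.27 kJ/kg
Q = ṁ·Δh = 2943 kg/h × 616.27 kJ/kg = 1.8137e+06 kJ/h
|Q| = 503.8 kW

Q = 504 kW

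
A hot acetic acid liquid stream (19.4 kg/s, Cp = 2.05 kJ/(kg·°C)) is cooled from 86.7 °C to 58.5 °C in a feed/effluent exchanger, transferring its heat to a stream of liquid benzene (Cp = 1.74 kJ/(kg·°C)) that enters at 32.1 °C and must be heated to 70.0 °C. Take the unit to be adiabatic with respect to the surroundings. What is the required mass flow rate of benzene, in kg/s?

Heat released by hot stream: Q = 19.4 × 2.05 × (86.7 − 58.5) = 1121.5 kJ/s
Energy balance on cold side (adiabatic exchanger): Q = ṁ_c·Cp_c·(T_c,out − T_c,in)
ṁ_c = 1121.5 / [1.74 × (70.0 − 32.1)] = 17.007 kg/s

ṁ_c = 17.0 kg/s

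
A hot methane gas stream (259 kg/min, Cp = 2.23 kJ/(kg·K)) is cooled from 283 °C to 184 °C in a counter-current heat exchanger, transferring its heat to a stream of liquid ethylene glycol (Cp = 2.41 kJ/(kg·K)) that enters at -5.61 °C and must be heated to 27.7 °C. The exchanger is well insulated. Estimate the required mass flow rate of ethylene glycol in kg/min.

Heat released by hot stream: Q = 259 × 2.23 × (283 − 184) = 57179 kJ/min
Energy balance on cold side (adiabatic exchanger): Q = ṁ_c·Cp_c·(T_c,out − T_c,in)
ṁ_c = 57179 / [2.41 × (27.7 − -5.61)] = 712.28 kg/min

ṁ_c = 712 kg/min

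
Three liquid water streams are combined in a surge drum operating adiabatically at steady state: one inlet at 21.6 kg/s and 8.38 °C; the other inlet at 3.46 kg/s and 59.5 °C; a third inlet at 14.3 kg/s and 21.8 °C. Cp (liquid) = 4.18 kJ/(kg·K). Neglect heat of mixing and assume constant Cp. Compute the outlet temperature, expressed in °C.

T_out = 17.7 °C

No heat crosses the boundary, so H_out = H_in.
Σ ṁᵢCp,ᵢTᵢ = 21.6×4.18×8.38 + 3.46×4.18×59.5 + 14.3×4.18×21.8 = 2920.2
Σ ṁᵢCp,ᵢ = 21.6×4.18 + 3.46×4.18 + 14.3×4.18 = 164.52
T_out = 2920.2 / 164.52 = 17.749 °C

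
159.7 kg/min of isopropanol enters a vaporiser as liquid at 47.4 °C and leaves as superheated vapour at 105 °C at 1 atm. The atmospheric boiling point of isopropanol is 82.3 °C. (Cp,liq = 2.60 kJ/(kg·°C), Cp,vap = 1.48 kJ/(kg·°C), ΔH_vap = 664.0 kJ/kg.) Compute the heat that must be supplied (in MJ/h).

liquid 47.4→82.3 °C: 90.74 kJ/kg
vaporisation at 82.3 °C: 664 kJ/kg
vapour 82.3→105 °C: 33.596 kJ/kg
Δh = 90.74 + 664 + 33.596 = 788.34 kJ/kg
Q = ṁ·Δh = 159.7 kg/min × 788.34 kJ/kg = 125900 kJ/min
|Q| = 2098.3 kW = 7553.8 MJ/h

Q = 7550 MJ/h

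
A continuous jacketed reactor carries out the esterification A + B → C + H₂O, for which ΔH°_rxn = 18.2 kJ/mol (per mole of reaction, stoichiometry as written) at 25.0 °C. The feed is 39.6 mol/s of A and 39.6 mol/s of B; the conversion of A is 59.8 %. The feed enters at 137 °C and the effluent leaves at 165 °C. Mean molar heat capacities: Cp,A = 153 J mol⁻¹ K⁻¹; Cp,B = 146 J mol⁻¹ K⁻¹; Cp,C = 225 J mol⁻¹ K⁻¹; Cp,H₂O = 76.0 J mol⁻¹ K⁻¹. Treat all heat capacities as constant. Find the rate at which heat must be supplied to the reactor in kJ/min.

Extent of reaction ξ = 0.598 × 39.6 = 23.681 mol/s
Reaction term: ξ·ΔH°_rxn = 23.681 × 18.2 = 430.99 kJ/s
Sensible, feed 137→25 °C: -1326.1 kJ/s
Outlet flows (mol/s): A 15.919, B 15.919, C 23.681, H₂O 23.681
Sensible, products 25→165 °C: 1664.3 kJ/s
Q = ΔH = 769.15 kJ/s = 769.15 kW
Heat supplied = 46149 kJ/min

Q_in = 46100 kJ/min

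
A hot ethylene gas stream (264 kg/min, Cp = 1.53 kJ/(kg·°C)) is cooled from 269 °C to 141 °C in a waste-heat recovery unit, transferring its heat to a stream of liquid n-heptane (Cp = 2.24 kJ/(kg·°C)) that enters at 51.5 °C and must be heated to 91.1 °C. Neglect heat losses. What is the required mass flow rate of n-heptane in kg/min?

Heat released by hot stream: Q = 264 × 1.53 × (269 − 141) = 51702 kJ/min
Energy balance on cold side (adiabatic exchanger): Q = ṁ_c·Cp_c·(T_c,out − T_c,in)
ṁ_c = 51702 / [2.24 × (91.1 − 51.5)] = 582.86 kg/min

ṁ_c = 583 kg/min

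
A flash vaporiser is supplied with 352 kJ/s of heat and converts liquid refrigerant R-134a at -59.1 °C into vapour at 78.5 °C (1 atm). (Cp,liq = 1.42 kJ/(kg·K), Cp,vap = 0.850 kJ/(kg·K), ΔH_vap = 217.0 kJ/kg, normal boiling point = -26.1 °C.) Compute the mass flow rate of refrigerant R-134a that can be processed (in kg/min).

ṁ = 59.9 kg/min

Δh = 1.42×(-26.1−-59.1) + 217.0 + 0.850×(78.5−-26.1) = 352.77 kJ/kg
Q = 352 kJ/s = 352 kJ/s = 21120 kJ/min
ṁ = Q/Δh = 21120 / 352.77 = 59.869 kg/min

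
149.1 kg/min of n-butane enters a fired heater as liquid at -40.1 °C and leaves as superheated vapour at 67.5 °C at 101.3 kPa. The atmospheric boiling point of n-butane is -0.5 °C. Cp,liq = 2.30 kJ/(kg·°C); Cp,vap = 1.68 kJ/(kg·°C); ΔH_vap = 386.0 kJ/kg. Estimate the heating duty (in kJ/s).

liquid -40.1→-0.5 °C: 91.08 kJ/kg
vaporisation at -0.5 °C: 386 kJ/kg
vapour -0.5→67.5 °C: 114.24 kJ/kg
Δh = 91.08 + 386 + 114.24 = 591.32 kJ/kg
Q = ṁ·Δh = 149.1 kg/min × 591.32 kJ/kg = 88166 kJ/min
|Q| = 1469.4 kW

Q = 1470 kJ/s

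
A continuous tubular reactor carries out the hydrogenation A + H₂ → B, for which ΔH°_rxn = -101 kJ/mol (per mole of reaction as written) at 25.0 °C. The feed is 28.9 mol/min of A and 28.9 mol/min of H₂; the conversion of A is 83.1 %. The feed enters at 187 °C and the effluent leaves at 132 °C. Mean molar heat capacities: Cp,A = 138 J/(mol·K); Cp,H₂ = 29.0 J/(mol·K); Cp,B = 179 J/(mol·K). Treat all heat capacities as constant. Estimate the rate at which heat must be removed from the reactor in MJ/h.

Q_out = 160 MJ/h

Extent of reaction ξ = 0.831 × 28.9 = 24.016 mol/min
Reaction term: ξ·ΔH°_rxn = 24.016 × -101 = -2425.6 kJ/min
Sensible, feed 187→25 °C: -781.86 kJ/min
Outlet flows (mol/min): A 4.8841, H₂ 4.8841, B 24.016
Sensible, products 25→132 °C: 547.25 kJ/min
Q = ΔH = -2660.2 kJ/min = -44.337 kW
Heat removed = 159.61 MJ/h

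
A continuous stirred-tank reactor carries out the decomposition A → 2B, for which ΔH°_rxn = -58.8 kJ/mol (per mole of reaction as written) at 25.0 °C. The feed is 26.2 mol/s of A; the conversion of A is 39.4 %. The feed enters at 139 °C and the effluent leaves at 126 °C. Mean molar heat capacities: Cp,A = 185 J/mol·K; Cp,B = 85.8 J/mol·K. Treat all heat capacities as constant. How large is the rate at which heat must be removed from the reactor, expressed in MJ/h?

Q_out = 2460 MJ/h

Extent of reaction ξ = 0.394 × 26.2 = 10.323 mol/s
Reaction term: ξ·ΔH°_rxn = 10.323 × -58.8 = -606.98 kJ/s
Sensible, feed 139→25 °C: -552.56 kJ/s
Outlet flows (mol/s): A 15.877, B 20.646
Sensible, products 25→126 °C: 475.58 kJ/s
Q = ΔH = -683.96 kJ/s = -683.96 kW
Heat removed = 2462.3 MJ/h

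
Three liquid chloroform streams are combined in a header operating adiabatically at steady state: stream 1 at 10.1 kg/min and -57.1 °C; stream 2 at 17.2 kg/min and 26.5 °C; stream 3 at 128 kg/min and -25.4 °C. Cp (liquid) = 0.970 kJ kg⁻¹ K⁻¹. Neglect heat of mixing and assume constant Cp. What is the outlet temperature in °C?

Energy balance with Q = 0: Σ ṁᵢCp,ᵢ(T_out − Tᵢ) = 0
T_out = Σ ṁᵢCp,ᵢTᵢ / Σ ṁᵢCp,ᵢ
      = -3270.9 / 150.64 = -21.714 °C

T_out = -21.7 °C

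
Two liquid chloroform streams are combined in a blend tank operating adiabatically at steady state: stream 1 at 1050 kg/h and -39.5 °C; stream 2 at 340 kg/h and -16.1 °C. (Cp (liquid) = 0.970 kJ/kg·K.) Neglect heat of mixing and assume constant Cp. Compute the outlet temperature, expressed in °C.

No heat crosses the boundary, so H_out = H_in.
Σ ṁᵢCp,ᵢTᵢ = 1050×0.970×-39.5 + 340×0.970×-16.1 = -45541
Σ ṁᵢCp,ᵢ = 1050×0.970 + 340×0.970 = 1348.3
T_out = -45541 / 1348.3 = -33.776 °C

T_out = -33.8 °C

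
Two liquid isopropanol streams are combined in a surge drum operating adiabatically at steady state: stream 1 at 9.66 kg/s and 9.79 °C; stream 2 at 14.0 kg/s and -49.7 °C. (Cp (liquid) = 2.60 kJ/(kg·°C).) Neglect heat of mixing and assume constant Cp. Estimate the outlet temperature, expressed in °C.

T_out = -25.4 °C

No heat crosses the boundary, so H_out = H_in.
T_out = Σ ṁᵢCp,ᵢTᵢ / Σ ṁᵢCp,ᵢ
      = -1563.2 / 61.516 = -25.411 °C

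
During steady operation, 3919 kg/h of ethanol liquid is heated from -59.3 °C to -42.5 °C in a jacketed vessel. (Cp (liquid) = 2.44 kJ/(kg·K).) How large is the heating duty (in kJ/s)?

Q = 44.6 kJ/s

Q = ṁ·Cp·ΔT = 3919 × 2.44 × (-42.5 − -59.3) = 160650 kJ/h
Converting: 160650 / 3600 s = 44.624 kW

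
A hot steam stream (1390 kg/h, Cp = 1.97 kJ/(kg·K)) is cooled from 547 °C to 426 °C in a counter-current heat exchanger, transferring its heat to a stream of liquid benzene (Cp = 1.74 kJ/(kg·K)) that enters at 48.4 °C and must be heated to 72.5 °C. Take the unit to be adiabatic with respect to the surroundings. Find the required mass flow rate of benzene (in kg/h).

ṁ_c = 7900 kg/h

Heat released by hot stream: Q = 1390 × 1.97 × (547 − 426) = 331330 kJ/h
Energy balance on cold side (adiabatic exchanger): Q = ṁ_c·Cp_c·(T_c,out − T_c,in)
ṁ_c = 331330 / [1.74 × (72.5 − 48.4)] = 7901.3 kg/h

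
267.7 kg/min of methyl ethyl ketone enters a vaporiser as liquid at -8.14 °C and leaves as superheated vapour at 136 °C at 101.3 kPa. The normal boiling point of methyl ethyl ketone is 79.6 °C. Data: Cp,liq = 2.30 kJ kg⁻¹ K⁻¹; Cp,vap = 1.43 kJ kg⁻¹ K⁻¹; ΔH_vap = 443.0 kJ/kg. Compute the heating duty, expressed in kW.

liquid -8.14→79.6 °C: 201.8 kJ/kg
vaporisation at 79.6 °C: 443 kJ/kg
vapour 79.6→136 °C: 80.652 kJ/kg
Δh = 201.8 + 443 + 80.652 = 725.45 kJ/kg
Q = ṁ·Δh = 267.7 kg/min × 725.45 kJ/kg = 194200 kJ/min
|Q| = 3236.7 kW

Q = 3240 kW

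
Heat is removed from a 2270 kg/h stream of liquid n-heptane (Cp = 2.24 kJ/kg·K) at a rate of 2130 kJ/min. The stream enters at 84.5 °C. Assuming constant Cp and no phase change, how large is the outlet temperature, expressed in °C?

T_out = 59.4 °C

Q = 2130 kJ/min = 127800 kJ/h
ΔT = Q/(ṁ·Cp) = 127800/(2270×2.24) = 25.134 K
T_out = 84.5 − 25.134 = 59.366 °C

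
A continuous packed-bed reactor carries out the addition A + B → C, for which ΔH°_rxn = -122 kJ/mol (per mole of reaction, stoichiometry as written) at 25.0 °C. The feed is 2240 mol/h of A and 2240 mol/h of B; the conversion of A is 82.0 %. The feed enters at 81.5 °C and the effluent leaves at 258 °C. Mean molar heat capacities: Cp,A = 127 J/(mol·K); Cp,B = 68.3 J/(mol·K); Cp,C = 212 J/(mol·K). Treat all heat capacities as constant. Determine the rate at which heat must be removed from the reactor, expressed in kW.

Q_out = 38.8 kW

Extent of reaction ξ = 0.820 × 2240 = 1836.8 mol/h
Reaction term: ξ·ΔH°_rxn = 1836.8 × -122 = -224090 kJ/h
Sensible, feed 81.5→25 °C: -24717 kJ/h
Outlet flows (mol/h): A 403.2, B 403.2, C 1836.8
Sensible, products 25→258 °C: 109080 kJ/h
Q = ΔH = -139730 kJ/h = -38.814 kW
Heat removed = 38.814 kW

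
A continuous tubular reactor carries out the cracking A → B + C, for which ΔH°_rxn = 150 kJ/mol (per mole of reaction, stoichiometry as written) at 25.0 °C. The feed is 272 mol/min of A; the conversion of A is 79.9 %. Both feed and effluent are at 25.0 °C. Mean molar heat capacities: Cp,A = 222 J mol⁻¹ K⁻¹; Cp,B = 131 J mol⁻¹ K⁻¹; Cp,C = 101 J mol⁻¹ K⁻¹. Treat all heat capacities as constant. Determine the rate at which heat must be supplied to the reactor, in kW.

Extent of reaction ξ = 0.799 × 272 = 217.33 mol/min
Reaction term: ξ·ΔH°_rxn = 217.33 × 150 = 32599 kJ/min
Q = ΔH = 32599 kJ/min = 543.32 kW
Heat supplied = 543.32 kW

Q_in = 543 kW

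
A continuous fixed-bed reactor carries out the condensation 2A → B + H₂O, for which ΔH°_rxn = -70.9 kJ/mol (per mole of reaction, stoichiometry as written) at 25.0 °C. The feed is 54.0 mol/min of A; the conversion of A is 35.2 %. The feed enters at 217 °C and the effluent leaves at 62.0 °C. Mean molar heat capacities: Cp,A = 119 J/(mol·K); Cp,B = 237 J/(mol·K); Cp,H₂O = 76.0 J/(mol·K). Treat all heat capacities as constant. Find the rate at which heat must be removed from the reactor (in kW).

Extent of reaction ξ = 0.352 × 54.0 / 2 = 9.504 mol/min
Reaction term: ξ·ΔH°_rxn = 9.504 × -70.9 = -673.83 kJ/min
Sensible, feed 217→25 °C: -1233.8 kJ/min
Outlet flows (mol/min): A 34.992, B 9.504, H₂O 9.504
Sensible, products 25→62.0 °C: 264.14 kJ/min
Q = ΔH = -1643.5 kJ/min = -27.391 kW
Heat removed = 27.391 kW

Q_out = 27.4 kW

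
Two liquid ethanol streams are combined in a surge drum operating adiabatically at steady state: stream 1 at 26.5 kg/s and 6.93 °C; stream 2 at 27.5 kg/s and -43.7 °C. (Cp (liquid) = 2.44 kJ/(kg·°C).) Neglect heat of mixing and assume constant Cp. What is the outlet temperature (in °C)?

No heat crosses the boundary, so H_out = H_in.
T_out = Σ ṁᵢCp,ᵢTᵢ / Σ ṁᵢCp,ᵢ
      = -2484.2 / 131.76 = -18.854 °C

T_out = -18.9 °C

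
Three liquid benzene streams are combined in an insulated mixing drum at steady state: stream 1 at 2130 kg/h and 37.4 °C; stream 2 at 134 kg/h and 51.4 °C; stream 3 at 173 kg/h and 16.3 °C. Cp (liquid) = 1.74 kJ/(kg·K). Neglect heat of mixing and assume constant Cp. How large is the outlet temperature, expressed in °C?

No heat crosses the boundary, so H_out = H_in.
Σ ṁᵢCp,ᵢTᵢ = 2130×1.74×37.4 + 134×1.74×51.4 + 173×1.74×16.3 = 155500
Σ ṁᵢCp,ᵢ = 2130×1.74 + 134×1.74 + 173×1.74 = 4240.4
T_out = 155500 / 4240.4 = 36.672 °C

T_out = 36.7 °C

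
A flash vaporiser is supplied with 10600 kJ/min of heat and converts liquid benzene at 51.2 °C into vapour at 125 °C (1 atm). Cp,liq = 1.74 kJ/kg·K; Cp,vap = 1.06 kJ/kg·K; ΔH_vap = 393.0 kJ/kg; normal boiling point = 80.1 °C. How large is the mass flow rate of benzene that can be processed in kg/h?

ṁ = 1300 kg/h

Δh = 1.74×(80.1−51.2) + 393.0 + 1.06×(125−80.1) = 490.88 kJ/kg
Q = 10600 kJ/min = 176.67 kJ/s = 636000 kJ/h
ṁ = Q/Δh = 636000 / 490.88 = 1295.6 kg/h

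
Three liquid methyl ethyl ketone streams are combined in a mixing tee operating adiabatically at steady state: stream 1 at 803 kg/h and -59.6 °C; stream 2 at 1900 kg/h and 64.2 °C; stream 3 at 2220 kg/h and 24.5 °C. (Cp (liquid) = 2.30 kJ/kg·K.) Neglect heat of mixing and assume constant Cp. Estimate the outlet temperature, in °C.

No heat crosses the boundary, so H_out = H_in.
T_out = Σ ṁᵢCp,ᵢTᵢ / Σ ṁᵢCp,ᵢ
      = 295580 / 11323 = 26.104 °C

T_out = 26.1 °C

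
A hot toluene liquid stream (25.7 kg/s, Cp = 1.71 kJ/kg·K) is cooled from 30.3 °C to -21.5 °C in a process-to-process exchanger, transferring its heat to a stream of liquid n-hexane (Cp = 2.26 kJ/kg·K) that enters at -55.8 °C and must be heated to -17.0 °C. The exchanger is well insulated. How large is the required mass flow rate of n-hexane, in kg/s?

Heat released by hot stream: Q = 25.7 × 1.71 × (30.3 − -21.5) = 2276.5 kJ/s
Energy balance on cold side (adiabatic exchanger): Q = ṁ_c·Cp_c·(T_c,out − T_c,in)
ṁ_c = 2276.5 / [2.26 × (-17.0 − -55.8)] = 25.961 kg/s

ṁ_c = 26.0 kg/s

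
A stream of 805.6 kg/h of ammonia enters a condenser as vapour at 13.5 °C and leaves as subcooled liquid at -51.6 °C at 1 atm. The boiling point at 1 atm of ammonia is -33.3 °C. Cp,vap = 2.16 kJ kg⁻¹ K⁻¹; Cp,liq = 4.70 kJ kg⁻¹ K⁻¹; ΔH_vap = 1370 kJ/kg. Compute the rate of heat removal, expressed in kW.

Q_c = 348 kW

vapour 13.5→-33.3 °C: -101.09 kJ/kg
condensation at -33.3 °C: -1370 kJ/kg
liquid -33.3→-51.6 °C: -86.01 kJ/kg
Δh = -101.09 + -1370 + -86.01 = -1557.1 kJ/kg
Q = ṁ·Δh = 805.6 kg/h × -1557.1 kJ/kg = -1.2544e+06 kJ/h
|Q| = 348.44 kW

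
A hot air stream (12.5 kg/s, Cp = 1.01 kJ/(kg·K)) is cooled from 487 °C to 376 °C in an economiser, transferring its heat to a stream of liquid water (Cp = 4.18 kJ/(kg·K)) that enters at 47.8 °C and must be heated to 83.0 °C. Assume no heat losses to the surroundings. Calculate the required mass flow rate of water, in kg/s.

Heat released by hot stream: Q = 12.5 × 1.01 × (487 − 376) = 1401.4 kJ/s
Energy balance on cold side (adiabatic exchanger): Q = ṁ_c·Cp_c·(T_c,out − T_c,in)
ṁ_c = 1401.4 / [4.18 × (83.0 − 47.8)] = 9.5244 kg/s

ṁ_c = 9.52 kg/s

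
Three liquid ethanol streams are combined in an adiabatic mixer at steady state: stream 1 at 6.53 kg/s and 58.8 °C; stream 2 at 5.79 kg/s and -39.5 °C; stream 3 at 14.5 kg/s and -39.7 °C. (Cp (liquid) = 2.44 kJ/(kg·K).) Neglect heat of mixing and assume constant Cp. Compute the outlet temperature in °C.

T_out = -15.7 °C

No heat crosses the boundary, so H_out = H_in.
T_out = Σ ṁᵢCp,ᵢTᵢ / Σ ṁᵢCp,ᵢ
      = -1025.8 / 65.441 = -15.675 °C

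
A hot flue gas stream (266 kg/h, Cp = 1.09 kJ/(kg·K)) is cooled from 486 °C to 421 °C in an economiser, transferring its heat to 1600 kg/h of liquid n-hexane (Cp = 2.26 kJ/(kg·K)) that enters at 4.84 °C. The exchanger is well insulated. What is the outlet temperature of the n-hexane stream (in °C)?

T_c,out = 10.1 °C

Heat released by hot stream: Q = 266 × 1.09 × (486 − 421) = 18846 kJ/h
Energy balance on cold side (adiabatic exchanger): Q = ṁ_c·Cp_c·(T_c,out − T_c,in)
T_c,out = 4.84 + 18846/(1600 × 2.26) = 10.052 °C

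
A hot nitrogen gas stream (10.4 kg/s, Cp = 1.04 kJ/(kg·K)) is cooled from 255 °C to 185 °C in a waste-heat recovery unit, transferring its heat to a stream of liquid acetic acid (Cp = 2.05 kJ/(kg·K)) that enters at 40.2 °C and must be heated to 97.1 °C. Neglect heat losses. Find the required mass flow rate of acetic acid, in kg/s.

Heat released by hot stream: Q = 10.4 × 1.04 × (255 − 185) = 757.12 kJ/s
Energy balance on cold side (adiabatic exchanger): Q = ṁ_c·Cp_c·(T_c,out − T_c,in)
ṁ_c = 757.12 / [2.05 × (97.1 − 40.2)] = 6.4908 kg/s

ṁ_c = 6.49 kg/s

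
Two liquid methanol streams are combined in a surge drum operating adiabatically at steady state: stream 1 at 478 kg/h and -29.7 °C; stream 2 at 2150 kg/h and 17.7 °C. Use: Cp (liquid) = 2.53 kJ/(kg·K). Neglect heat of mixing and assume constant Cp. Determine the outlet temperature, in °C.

No heat crosses the boundary, so H_out = H_in.
Σ ṁᵢCp,ᵢTᵢ = 478×2.53×-29.7 + 2150×2.53×17.7 = 60362
Σ ṁᵢCp,ᵢ = 478×2.53 + 2150×2.53 = 6648.8
T_out = 60362 / 6648.8 = 9.0785 °C

T_out = 9.08 °C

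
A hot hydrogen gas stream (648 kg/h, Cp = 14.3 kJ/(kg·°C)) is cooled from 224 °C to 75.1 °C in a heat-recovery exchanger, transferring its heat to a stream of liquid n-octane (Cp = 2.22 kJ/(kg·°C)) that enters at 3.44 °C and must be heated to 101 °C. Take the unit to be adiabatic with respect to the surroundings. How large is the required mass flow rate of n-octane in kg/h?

Heat released by hot stream: Q = 648 × 14.3 × (224 − 75.1) = 1.3798e+06 kJ/h
Energy balance on cold side (adiabatic exchanger): Q = ṁ_c·Cp_c·(T_c,out − T_c,in)
ṁ_c = 1.3798e+06 / [2.22 × (101 − 3.44)] = 6370.6 kg/h

ṁ_c = 6370 kg/h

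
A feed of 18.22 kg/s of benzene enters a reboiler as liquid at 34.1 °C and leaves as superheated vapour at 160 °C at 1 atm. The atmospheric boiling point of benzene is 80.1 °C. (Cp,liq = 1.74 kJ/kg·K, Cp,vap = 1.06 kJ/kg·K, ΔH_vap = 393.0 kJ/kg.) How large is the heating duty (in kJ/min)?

liquid 34.1→80.1 °C: 80.04 kJ/kg
vaporisation at 80.1 °C: 393 kJ/kg
vapour 80.1→160 °C: 84.694 kJ/kg
Δh = 80.04 + 393 + 84.694 = 557.73 kJ/kg
Q = ṁ·Δh = 18.22 kg/s × 557.73 kJ/kg = 10162 kJ/s
|Q| = 10162 kW = 609710 kJ/min

Q = 610000 kJ/min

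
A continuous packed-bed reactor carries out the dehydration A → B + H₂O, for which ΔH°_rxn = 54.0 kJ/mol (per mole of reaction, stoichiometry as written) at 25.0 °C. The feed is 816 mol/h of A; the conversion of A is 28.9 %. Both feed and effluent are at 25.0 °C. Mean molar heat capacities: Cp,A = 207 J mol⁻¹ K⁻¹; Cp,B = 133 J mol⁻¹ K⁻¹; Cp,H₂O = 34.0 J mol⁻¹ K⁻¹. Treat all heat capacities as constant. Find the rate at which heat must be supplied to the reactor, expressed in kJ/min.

Extent of reaction ξ = 0.289 × 816 = 235.82 mol/h
Reaction term: ξ·ΔH°_rxn = 235.82 × 54.0 = 12734 kJ/h
Q = ΔH = 12734 kJ/h = 3.5374 kW
Heat supplied = 212.24 kJ/min

Q_in = 212 kJ/min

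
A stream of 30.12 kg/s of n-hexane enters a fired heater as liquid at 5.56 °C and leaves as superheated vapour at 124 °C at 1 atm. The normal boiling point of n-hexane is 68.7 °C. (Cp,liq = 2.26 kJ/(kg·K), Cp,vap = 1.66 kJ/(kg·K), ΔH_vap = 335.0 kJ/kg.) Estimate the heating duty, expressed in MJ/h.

Q = 61800 MJ/h

liquid 5.56→68.7 °C: 142.7 kJ/kg
vaporisation at 68.7 °C: 335 kJ/kg
vapour 68.7→124 °C: 91.798 kJ/kg
Δh = 142.7 + 335 + 91.798 = 569.49 kJ/kg
Q = ṁ·Δh = 30.12 kg/s × 569.49 kJ/kg = 17153 kJ/s
|Q| = 17153 kW = 61751 MJ/h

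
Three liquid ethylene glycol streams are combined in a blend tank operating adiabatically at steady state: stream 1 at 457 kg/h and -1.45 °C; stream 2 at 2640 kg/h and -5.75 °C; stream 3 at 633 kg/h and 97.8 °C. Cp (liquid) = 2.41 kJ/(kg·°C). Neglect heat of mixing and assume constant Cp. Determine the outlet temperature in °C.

T_out = 12.3 °C

No heat crosses the boundary, so H_out = H_in.
T_out = Σ ṁᵢCp,ᵢTᵢ / Σ ṁᵢCp,ᵢ
      = 111020 / 8989.3 = 12.35 °C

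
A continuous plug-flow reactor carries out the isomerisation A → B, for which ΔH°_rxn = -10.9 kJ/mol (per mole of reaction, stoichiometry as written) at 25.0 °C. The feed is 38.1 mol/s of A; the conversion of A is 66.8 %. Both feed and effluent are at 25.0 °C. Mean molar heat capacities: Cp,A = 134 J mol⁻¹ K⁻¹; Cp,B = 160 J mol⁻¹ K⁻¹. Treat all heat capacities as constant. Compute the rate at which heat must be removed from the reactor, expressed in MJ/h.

Extent of reaction ξ = 0.668 × 38.1 = 25.451 mol/s
Reaction term: ξ·ΔH°_rxn = 25.451 × -10.9 = -277.41 kJ/s
Q = ΔH = -277.41 kJ/s = -277.41 kW
Heat removed = 998.69 MJ/h

Q_out = 999 MJ/h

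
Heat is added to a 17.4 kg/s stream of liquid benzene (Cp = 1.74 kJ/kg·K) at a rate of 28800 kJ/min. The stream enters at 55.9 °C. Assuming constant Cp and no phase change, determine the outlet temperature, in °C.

T_out = 71.8 °C

Q = 28800 kJ/min = 480 kJ/s
ΔT = Q/(ṁ·Cp) = 480/(17.4×1.74) = 15.854 K
T_out = 55.9 + 15.854 = 71.754 °C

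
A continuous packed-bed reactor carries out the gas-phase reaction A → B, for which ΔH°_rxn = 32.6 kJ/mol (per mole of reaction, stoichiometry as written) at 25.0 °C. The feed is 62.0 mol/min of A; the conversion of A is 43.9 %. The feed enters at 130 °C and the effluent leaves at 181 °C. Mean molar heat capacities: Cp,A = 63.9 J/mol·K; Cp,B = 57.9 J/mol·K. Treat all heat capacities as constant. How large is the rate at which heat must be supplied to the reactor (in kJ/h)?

Extent of reaction ξ = 0.439 × 62.0 = 27.218 mol/min
Reaction term: ξ·ΔH°_rxn = 27.218 × 32.6 = 887.31 kJ/min
Sensible, feed 130→25 °C: -415.99 kJ/min
Outlet flows (mol/min): A 34.782, B 27.218
Sensible, products 25→181 °C: 592.56 kJ/min
Q = ΔH = 1063.9 kJ/min = 17.731 kW
Heat supplied = 63833 kJ/h

Q_in = 63800 kJ/h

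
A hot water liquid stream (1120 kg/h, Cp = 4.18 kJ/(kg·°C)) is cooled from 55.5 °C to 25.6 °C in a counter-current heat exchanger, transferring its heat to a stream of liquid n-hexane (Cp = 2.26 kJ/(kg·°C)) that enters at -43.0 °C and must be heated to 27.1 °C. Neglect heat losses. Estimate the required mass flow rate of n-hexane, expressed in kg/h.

Heat released by hot stream: Q = 1120 × 4.18 × (55.5 − 25.6) = 139980 kJ/h
Energy balance on cold side (adiabatic exchanger): Q = ṁ_c·Cp_c·(T_c,out − T_c,in)
ṁ_c = 139980 / [2.26 × (27.1 − -43.0)] = 883.57 kg/h

ṁ_c = 884 kg/h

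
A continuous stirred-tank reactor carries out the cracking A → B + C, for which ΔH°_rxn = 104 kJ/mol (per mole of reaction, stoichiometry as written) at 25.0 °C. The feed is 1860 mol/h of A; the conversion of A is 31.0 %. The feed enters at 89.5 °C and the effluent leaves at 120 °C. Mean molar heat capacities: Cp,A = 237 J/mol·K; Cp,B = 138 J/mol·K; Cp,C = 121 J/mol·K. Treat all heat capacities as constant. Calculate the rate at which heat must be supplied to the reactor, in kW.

Extent of reaction ξ = 0.310 × 1860 = 576.6 mol/h
Reaction term: ξ·ΔH°_rxn = 576.6 × 104 = 59966 kJ/h
Sensible, feed 89.5→25 °C: -28433 kJ/h
Outlet flows (mol/h): A 1283.4, B 576.6, C 576.6
Sensible, products 25→120 °C: 43083 kJ/h
Q = ΔH = 74617 kJ/h = 20.727 kW
Heat supplied = 20.727 kW

Q_in = 20.7 kW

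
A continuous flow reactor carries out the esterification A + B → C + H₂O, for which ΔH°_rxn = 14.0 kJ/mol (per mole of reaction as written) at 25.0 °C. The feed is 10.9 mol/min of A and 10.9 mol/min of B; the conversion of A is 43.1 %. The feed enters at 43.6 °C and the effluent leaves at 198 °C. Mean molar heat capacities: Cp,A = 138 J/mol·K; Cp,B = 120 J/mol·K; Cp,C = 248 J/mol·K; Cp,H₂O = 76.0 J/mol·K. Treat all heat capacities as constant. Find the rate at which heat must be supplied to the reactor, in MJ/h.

Q_in = 33.2 MJ/h

Extent of reaction ξ = 0.431 × 10.9 = 4.6979 mol/min
Reaction term: ξ·ΔH°_rxn = 4.6979 × 14.0 = 65.771 kJ/min
Sensible, feed 43.6→25 °C: -52.307 kJ/min
Outlet flows (mol/min): A 6.2021, B 6.2021, C 4.6979, H₂O 4.6979
Sensible, products 25→198 °C: 540.15 kJ/min
Q = ΔH = 553.61 kJ/min = 9.2269 kW
Heat supplied = 33.217 MJ/h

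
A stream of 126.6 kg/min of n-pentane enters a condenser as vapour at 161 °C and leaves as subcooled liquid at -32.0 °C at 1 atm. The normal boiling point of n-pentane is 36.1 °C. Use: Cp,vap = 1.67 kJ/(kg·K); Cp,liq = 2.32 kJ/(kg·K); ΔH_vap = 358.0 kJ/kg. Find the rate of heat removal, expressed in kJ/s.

Q_c = 1530 kJ/s

vapour 161→36.1 °C: -208.58 kJ/kg
condensation at 36.1 °C: -358 kJ/kg
liquid 36.1→-32.0 °C: -157.99 kJ/kg
Δh = -208.58 + -358 + -157.99 = -724.57 kJ/kg
Q = ṁ·Δh = 126.6 kg/min × -724.57 kJ/kg = -91731 kJ/min
|Q| = 1528.9 kW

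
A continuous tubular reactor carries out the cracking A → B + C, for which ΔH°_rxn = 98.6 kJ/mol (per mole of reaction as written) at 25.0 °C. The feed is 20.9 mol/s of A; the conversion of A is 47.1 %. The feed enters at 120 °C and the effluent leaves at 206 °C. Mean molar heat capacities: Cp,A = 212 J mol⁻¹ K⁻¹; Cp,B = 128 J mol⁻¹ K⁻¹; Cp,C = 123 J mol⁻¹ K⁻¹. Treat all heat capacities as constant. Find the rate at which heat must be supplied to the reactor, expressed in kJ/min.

Extent of reaction ξ = 0.471 × 20.9 = 9.8439 mol/s
Reaction term: ξ·ΔH°_rxn = 9.8439 × 98.6 = 970.61 kJ/s
Sensible, feed 120→25 °C: -420.93 kJ/s
Outlet flows (mol/s): A 11.056, B 9.8439, C 9.8439
Sensible, products 25→206 °C: 871.46 kJ/s
Q = ΔH = 1421.1 kJ/s = 1421.1 kW
Heat supplied = 85269 kJ/min

Q_in = 85300 kJ/min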